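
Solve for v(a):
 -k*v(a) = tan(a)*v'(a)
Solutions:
 v(a) = C1*exp(-k*log(sin(a)))


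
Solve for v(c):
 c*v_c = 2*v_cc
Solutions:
 v(c) = C1 + C2*erfi(c/2)


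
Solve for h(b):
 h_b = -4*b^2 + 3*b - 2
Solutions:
 h(b) = C1 - 4*b^3/3 + 3*b^2/2 - 2*b


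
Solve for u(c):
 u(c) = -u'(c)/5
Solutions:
 u(c) = C1*exp(-5*c)


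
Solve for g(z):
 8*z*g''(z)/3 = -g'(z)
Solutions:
 g(z) = C1 + C2*z^(5/8)


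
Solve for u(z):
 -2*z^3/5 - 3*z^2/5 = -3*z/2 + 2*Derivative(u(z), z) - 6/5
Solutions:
 u(z) = C1 - z^4/20 - z^3/10 + 3*z^2/8 + 3*z/5


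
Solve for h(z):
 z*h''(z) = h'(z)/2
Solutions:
 h(z) = C1 + C2*z^(3/2)


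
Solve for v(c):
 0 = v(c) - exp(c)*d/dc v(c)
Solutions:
 v(c) = C1*exp(-exp(-c))


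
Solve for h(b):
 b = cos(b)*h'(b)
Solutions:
 h(b) = C1 + Integral(b/cos(b), b)


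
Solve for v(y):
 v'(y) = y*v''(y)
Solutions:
 v(y) = C1 + C2*y^2


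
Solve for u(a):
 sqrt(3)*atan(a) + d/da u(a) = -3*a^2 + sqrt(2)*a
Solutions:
 u(a) = C1 - a^3 + sqrt(2)*a^2/2 - sqrt(3)*(a*atan(a) - log(a^2 + 1)/2)


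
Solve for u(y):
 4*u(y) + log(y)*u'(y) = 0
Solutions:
 u(y) = C1*exp(-4*li(y))


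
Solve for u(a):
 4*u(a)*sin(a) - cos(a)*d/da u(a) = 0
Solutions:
 u(a) = C1/cos(a)^4


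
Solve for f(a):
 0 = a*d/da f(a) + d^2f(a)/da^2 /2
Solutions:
 f(a) = C1 + C2*erf(a)


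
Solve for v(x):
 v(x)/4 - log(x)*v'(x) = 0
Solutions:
 v(x) = C1*exp(li(x)/4)


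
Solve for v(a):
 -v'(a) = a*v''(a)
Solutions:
 v(a) = C1 + C2*log(a)


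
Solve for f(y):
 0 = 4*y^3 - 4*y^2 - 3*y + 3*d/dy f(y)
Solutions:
 f(y) = C1 - y^4/3 + 4*y^3/9 + y^2/2


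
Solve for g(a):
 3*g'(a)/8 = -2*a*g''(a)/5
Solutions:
 g(a) = C1 + C2*a^(1/16)


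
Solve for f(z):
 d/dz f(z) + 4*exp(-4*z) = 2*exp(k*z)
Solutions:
 f(z) = C1 + exp(-4*z) + 2*exp(k*z)/k


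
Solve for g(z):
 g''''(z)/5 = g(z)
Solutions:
 g(z) = C1*exp(-5^(1/4)*z) + C2*exp(5^(1/4)*z) + C3*sin(5^(1/4)*z) + C4*cos(5^(1/4)*z)


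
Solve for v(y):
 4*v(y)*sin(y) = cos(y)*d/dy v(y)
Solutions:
 v(y) = C1/cos(y)^4


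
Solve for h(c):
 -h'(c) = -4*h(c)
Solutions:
 h(c) = C1*exp(4*c)


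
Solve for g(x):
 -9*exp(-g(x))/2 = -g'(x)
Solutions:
 g(x) = log(C1 + 9*x/2)


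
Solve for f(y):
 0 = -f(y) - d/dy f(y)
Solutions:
 f(y) = C1*exp(-y)


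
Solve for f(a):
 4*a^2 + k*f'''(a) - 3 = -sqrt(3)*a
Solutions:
 f(a) = C1 + C2*a + C3*a^2 - a^5/(15*k) - sqrt(3)*a^4/(24*k) + a^3/(2*k)


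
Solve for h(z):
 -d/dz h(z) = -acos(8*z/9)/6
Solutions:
 h(z) = C1 + z*acos(8*z/9)/6 - sqrt(81 - 64*z^2)/48


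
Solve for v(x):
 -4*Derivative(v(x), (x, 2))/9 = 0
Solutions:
 v(x) = C1 + C2*x


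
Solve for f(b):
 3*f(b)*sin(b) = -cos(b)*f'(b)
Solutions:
 f(b) = C1*cos(b)^3


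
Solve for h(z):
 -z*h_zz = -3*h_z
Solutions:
 h(z) = C1 + C2*z^4


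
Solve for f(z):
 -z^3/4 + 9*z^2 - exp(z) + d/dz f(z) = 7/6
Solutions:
 f(z) = C1 + z^4/16 - 3*z^3 + 7*z/6 + exp(z)


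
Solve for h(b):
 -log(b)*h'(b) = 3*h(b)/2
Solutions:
 h(b) = C1*exp(-3*li(b)/2)


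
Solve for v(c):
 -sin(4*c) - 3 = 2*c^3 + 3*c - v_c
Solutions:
 v(c) = C1 + c^4/2 + 3*c^2/2 + 3*c - cos(4*c)/4


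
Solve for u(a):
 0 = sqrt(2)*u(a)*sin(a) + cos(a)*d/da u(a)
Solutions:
 u(a) = C1*cos(a)^(sqrt(2))


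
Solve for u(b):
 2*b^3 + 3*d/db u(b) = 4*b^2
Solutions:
 u(b) = C1 - b^4/6 + 4*b^3/9


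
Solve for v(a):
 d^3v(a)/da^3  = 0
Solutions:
 v(a) = C1 + C2*a + C3*a^2


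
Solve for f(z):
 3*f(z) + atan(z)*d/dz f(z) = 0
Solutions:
 f(z) = C1*exp(-3*Integral(1/atan(z), z))


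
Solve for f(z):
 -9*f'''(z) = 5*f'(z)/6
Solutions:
 f(z) = C1 + C2*sin(sqrt(30)*z/18) + C3*cos(sqrt(30)*z/18)


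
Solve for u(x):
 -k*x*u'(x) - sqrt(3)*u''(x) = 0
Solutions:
 u(x) = Piecewise((-sqrt(2)*3^(1/4)*sqrt(pi)*C1*erf(sqrt(2)*3^(3/4)*sqrt(k)*x/6)/(2*sqrt(k)) - C2, (k > 0) | (k < 0)), (-C1*x - C2, True))


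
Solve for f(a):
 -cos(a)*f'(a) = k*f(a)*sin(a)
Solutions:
 f(a) = C1*exp(k*log(cos(a)))


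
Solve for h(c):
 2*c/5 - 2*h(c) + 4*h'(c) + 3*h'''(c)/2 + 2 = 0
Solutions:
 h(c) = C1*exp(2^(1/3)*c*(-(9 + sqrt(209))^(1/3) + 4*2^(1/3)/(9 + sqrt(209))^(1/3))/6)*sin(2^(1/3)*sqrt(3)*c*(4*2^(1/3)/(9 + sqrt(209))^(1/3) + (9 + sqrt(209))^(1/3))/6) + C2*exp(2^(1/3)*c*(-(9 + sqrt(209))^(1/3) + 4*2^(1/3)/(9 + sqrt(209))^(1/3))/6)*cos(2^(1/3)*sqrt(3)*c*(4*2^(1/3)/(9 + sqrt(209))^(1/3) + (9 + sqrt(209))^(1/3))/6) + C3*exp(-2^(1/3)*c*(-(9 + sqrt(209))^(1/3) + 4*2^(1/3)/(9 + sqrt(209))^(1/3))/3) + c/5 + 7/5


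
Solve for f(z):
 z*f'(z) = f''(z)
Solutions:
 f(z) = C1 + C2*erfi(sqrt(2)*z/2)


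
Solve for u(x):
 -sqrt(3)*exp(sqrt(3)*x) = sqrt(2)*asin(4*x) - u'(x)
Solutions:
 u(x) = C1 + sqrt(2)*(x*asin(4*x) + sqrt(1 - 16*x^2)/4) + exp(sqrt(3)*x)


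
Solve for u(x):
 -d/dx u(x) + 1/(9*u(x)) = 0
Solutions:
 u(x) = -sqrt(C1 + 2*x)/3
 u(x) = sqrt(C1 + 2*x)/3


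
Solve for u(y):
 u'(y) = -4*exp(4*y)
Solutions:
 u(y) = C1 - exp(4*y)


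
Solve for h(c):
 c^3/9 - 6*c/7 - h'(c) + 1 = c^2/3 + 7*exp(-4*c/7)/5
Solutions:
 h(c) = C1 + c^4/36 - c^3/9 - 3*c^2/7 + c + 49*exp(-4*c/7)/20


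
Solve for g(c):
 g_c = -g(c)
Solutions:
 g(c) = C1*exp(-c)


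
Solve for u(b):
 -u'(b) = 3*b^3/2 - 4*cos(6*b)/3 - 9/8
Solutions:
 u(b) = C1 - 3*b^4/8 + 9*b/8 + 2*sin(6*b)/9


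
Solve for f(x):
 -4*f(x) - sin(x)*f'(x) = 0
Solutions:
 f(x) = C1*(cos(x)^2 + 2*cos(x) + 1)/(cos(x)^2 - 2*cos(x) + 1)


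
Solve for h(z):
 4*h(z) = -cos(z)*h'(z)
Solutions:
 h(z) = C1*(sin(z)^2 - 2*sin(z) + 1)/(sin(z)^2 + 2*sin(z) + 1)


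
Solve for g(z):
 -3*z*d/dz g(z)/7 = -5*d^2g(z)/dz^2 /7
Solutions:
 g(z) = C1 + C2*erfi(sqrt(30)*z/10)


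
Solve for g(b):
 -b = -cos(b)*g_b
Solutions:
 g(b) = C1 + Integral(b/cos(b), b)


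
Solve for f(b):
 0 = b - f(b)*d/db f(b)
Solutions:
 f(b) = -sqrt(C1 + b^2)
 f(b) = sqrt(C1 + b^2)


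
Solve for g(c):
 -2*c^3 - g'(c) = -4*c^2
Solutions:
 g(c) = C1 - c^4/2 + 4*c^3/3


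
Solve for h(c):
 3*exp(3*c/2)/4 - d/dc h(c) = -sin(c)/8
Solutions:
 h(c) = C1 + exp(3*c/2)/2 - cos(c)/8


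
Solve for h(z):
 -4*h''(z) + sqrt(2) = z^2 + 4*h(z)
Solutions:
 h(z) = C1*sin(z) + C2*cos(z) - z^2/4 + sqrt(2)/4 + 1/2


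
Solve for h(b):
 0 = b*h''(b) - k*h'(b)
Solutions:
 h(b) = C1 + b^(re(k) + 1)*(C2*sin(log(b)*Abs(im(k))) + C3*cos(log(b)*im(k)))


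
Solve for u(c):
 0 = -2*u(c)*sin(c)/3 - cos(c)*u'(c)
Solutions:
 u(c) = C1*cos(c)^(2/3)


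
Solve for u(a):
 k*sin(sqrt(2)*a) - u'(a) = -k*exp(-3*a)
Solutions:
 u(a) = C1 - sqrt(2)*k*cos(sqrt(2)*a)/2 - k*exp(-3*a)/3


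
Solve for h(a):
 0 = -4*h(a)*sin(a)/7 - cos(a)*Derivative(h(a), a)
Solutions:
 h(a) = C1*cos(a)^(4/7)


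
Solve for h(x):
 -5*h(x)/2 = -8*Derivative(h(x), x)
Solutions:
 h(x) = C1*exp(5*x/16)


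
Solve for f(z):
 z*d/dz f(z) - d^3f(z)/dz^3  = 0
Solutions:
 f(z) = C1 + Integral(C2*airyai(z) + C3*airybi(z), z)


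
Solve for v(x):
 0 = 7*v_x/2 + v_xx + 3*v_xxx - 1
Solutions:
 v(x) = C1 + 2*x/7 + (C2*sin(sqrt(41)*x/6) + C3*cos(sqrt(41)*x/6))*exp(-x/6)


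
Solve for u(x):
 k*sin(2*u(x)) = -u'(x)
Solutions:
 u(x) = pi - acos((-C1 - exp(4*k*x))/(C1 - exp(4*k*x)))/2
 u(x) = acos((-C1 - exp(4*k*x))/(C1 - exp(4*k*x)))/2


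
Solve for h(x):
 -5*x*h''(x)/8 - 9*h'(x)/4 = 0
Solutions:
 h(x) = C1 + C2/x^(13/5)


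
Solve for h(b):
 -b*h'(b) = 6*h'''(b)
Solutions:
 h(b) = C1 + Integral(C2*airyai(-6^(2/3)*b/6) + C3*airybi(-6^(2/3)*b/6), b)


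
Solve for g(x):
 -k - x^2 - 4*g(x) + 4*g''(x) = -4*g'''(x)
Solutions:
 g(x) = C1*exp(-x*(2*2^(1/3)/(3*sqrt(69) + 25)^(1/3) + 4 + 2^(2/3)*(3*sqrt(69) + 25)^(1/3))/12)*sin(2^(1/3)*sqrt(3)*x*(-2^(1/3)*(3*sqrt(69) + 25)^(1/3) + 2/(3*sqrt(69) + 25)^(1/3))/12) + C2*exp(-x*(2*2^(1/3)/(3*sqrt(69) + 25)^(1/3) + 4 + 2^(2/3)*(3*sqrt(69) + 25)^(1/3))/12)*cos(2^(1/3)*sqrt(3)*x*(-2^(1/3)*(3*sqrt(69) + 25)^(1/3) + 2/(3*sqrt(69) + 25)^(1/3))/12) + C3*exp(x*(-2 + 2*2^(1/3)/(3*sqrt(69) + 25)^(1/3) + 2^(2/3)*(3*sqrt(69) + 25)^(1/3))/6) - k/4 - x^2/4 - 1/2


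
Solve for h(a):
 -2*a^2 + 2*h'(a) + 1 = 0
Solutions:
 h(a) = C1 + a^3/3 - a/2


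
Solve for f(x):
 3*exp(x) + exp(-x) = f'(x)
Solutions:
 f(x) = C1 + 3*exp(x) - exp(-x)


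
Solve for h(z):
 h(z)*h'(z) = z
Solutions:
 h(z) = -sqrt(C1 + z^2)
 h(z) = sqrt(C1 + z^2)


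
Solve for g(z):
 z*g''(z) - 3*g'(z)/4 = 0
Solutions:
 g(z) = C1 + C2*z^(7/4)


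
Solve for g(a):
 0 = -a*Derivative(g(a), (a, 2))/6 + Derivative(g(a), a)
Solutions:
 g(a) = C1 + C2*a^7


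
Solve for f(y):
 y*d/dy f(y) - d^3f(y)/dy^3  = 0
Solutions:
 f(y) = C1 + Integral(C2*airyai(y) + C3*airybi(y), y)


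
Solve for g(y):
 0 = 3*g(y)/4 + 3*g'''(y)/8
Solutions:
 g(y) = C3*exp(-2^(1/3)*y) + (C1*sin(2^(1/3)*sqrt(3)*y/2) + C2*cos(2^(1/3)*sqrt(3)*y/2))*exp(2^(1/3)*y/2)


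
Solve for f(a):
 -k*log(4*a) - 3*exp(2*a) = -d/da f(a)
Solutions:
 f(a) = C1 + a*k*log(a) + a*k*(-1 + 2*log(2)) + 3*exp(2*a)/2


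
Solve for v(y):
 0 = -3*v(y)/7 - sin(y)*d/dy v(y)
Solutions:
 v(y) = C1*(cos(y) + 1)^(3/14)/(cos(y) - 1)^(3/14)


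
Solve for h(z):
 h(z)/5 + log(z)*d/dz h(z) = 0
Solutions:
 h(z) = C1*exp(-li(z)/5)


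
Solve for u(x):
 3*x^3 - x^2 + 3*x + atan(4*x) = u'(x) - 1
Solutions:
 u(x) = C1 + 3*x^4/4 - x^3/3 + 3*x^2/2 + x*atan(4*x) + x - log(16*x^2 + 1)/8


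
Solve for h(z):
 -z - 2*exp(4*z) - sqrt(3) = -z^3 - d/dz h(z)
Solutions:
 h(z) = C1 - z^4/4 + z^2/2 + sqrt(3)*z + exp(4*z)/2


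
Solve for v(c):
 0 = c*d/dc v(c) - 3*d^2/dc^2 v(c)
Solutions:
 v(c) = C1 + C2*erfi(sqrt(6)*c/6)


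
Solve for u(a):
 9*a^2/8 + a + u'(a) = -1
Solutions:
 u(a) = C1 - 3*a^3/8 - a^2/2 - a


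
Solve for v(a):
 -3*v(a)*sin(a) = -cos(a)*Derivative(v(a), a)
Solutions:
 v(a) = C1/cos(a)^3


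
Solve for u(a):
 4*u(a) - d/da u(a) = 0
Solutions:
 u(a) = C1*exp(4*a)


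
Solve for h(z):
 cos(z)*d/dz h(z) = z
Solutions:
 h(z) = C1 + Integral(z/cos(z), z)


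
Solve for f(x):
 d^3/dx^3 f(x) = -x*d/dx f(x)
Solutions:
 f(x) = C1 + Integral(C2*airyai(-x) + C3*airybi(-x), x)


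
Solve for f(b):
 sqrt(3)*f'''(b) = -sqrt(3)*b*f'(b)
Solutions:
 f(b) = C1 + Integral(C2*airyai(-b) + C3*airybi(-b), b)


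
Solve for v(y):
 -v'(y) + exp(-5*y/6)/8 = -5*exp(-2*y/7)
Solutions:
 v(y) = C1 - 3*exp(-5*y/6)/20 - 35*exp(-2*y/7)/2


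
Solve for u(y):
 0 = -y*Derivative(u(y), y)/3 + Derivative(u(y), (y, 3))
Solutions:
 u(y) = C1 + Integral(C2*airyai(3^(2/3)*y/3) + C3*airybi(3^(2/3)*y/3), y)


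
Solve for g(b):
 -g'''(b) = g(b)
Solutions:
 g(b) = C3*exp(-b) + (C1*sin(sqrt(3)*b/2) + C2*cos(sqrt(3)*b/2))*exp(b/2)


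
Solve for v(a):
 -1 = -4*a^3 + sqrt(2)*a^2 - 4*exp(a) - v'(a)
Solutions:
 v(a) = C1 - a^4 + sqrt(2)*a^3/3 + a - 4*exp(a)


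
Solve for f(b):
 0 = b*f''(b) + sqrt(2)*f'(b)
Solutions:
 f(b) = C1 + C2*b^(1 - sqrt(2))


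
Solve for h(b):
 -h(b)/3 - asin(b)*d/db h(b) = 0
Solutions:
 h(b) = C1*exp(-Integral(1/asin(b), b)/3)


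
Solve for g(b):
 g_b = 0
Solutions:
 g(b) = C1


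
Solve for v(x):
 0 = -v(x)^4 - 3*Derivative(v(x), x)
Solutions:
 v(x) = (-1 - sqrt(3)*I)*(1/(C1 + x))^(1/3)/2
 v(x) = (-1 + sqrt(3)*I)*(1/(C1 + x))^(1/3)/2
 v(x) = (1/(C1 + x))^(1/3)


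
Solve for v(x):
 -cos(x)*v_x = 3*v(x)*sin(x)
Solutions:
 v(x) = C1*cos(x)^3


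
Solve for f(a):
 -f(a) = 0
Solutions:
 f(a) = 0


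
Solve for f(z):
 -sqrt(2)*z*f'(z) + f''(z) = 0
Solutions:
 f(z) = C1 + C2*erfi(2^(3/4)*z/2)


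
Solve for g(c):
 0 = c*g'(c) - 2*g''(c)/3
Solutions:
 g(c) = C1 + C2*erfi(sqrt(3)*c/2)


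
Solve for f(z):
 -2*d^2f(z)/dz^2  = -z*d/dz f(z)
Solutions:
 f(z) = C1 + C2*erfi(z/2)


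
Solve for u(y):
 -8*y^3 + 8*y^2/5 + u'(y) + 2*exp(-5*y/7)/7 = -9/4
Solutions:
 u(y) = C1 + 2*y^4 - 8*y^3/15 - 9*y/4 + 2*exp(-5*y/7)/5


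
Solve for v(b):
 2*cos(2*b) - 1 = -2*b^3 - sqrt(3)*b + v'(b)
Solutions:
 v(b) = C1 + b^4/2 + sqrt(3)*b^2/2 - b + sin(2*b)


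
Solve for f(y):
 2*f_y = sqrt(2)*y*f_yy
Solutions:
 f(y) = C1 + C2*y^(1 + sqrt(2))


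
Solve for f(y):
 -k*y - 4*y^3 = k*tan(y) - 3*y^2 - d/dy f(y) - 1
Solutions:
 f(y) = C1 + k*y^2/2 - k*log(cos(y)) + y^4 - y^3 - y


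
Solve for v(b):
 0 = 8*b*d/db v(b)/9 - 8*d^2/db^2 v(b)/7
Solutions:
 v(b) = C1 + C2*erfi(sqrt(14)*b/6)


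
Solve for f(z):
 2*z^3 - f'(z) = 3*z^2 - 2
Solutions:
 f(z) = C1 + z^4/2 - z^3 + 2*z


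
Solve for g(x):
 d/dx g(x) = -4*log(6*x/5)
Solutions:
 g(x) = C1 - 4*x*log(x) + x*log(625/1296) + 4*x


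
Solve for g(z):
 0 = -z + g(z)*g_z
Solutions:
 g(z) = -sqrt(C1 + z^2)
 g(z) = sqrt(C1 + z^2)


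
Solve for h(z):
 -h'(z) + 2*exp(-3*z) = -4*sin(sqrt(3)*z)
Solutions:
 h(z) = C1 - 4*sqrt(3)*cos(sqrt(3)*z)/3 - 2*exp(-3*z)/3


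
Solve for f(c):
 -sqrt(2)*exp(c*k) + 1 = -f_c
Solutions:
 f(c) = C1 - c + sqrt(2)*exp(c*k)/k


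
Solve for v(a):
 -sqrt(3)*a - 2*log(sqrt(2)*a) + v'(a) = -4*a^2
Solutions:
 v(a) = C1 - 4*a^3/3 + sqrt(3)*a^2/2 + 2*a*log(a) - 2*a + a*log(2)


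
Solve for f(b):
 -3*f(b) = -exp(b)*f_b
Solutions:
 f(b) = C1*exp(-3*exp(-b))


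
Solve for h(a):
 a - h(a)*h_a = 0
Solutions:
 h(a) = -sqrt(C1 + a^2)
 h(a) = sqrt(C1 + a^2)


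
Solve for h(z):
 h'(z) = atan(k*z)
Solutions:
 h(z) = C1 + Piecewise((z*atan(k*z) - log(k^2*z^2 + 1)/(2*k), Ne(k, 0)), (0, True))


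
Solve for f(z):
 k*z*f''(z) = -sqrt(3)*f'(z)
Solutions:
 f(z) = C1 + z^(((re(k) - sqrt(3))*re(k) + im(k)^2)/(re(k)^2 + im(k)^2))*(C2*sin(sqrt(3)*log(z)*Abs(im(k))/(re(k)^2 + im(k)^2)) + C3*cos(sqrt(3)*log(z)*im(k)/(re(k)^2 + im(k)^2)))


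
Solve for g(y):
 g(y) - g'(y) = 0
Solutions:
 g(y) = C1*exp(y)


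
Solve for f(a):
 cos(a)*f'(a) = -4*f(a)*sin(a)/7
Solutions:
 f(a) = C1*cos(a)^(4/7)


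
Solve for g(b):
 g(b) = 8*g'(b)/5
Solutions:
 g(b) = C1*exp(5*b/8)


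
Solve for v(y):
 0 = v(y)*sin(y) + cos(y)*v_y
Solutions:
 v(y) = C1*cos(y)


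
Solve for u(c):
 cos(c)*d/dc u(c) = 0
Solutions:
 u(c) = C1


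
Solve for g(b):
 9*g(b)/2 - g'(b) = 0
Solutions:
 g(b) = C1*exp(9*b/2)


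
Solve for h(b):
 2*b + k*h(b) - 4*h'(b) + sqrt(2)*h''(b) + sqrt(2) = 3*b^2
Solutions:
 h(b) = C1*exp(sqrt(2)*b*(1 - sqrt(-sqrt(2)*k + 4)/2)) + C2*exp(sqrt(2)*b*(sqrt(-sqrt(2)*k + 4)/2 + 1)) + 3*b^2/k - 2*b/k + 24*b/k^2 - sqrt(2)/k - 6*sqrt(2)/k^2 - 8/k^2 + 96/k^3


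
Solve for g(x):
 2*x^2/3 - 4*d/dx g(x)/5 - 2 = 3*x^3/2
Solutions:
 g(x) = C1 - 15*x^4/32 + 5*x^3/18 - 5*x/2


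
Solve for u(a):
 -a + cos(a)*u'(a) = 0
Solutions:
 u(a) = C1 + Integral(a/cos(a), a)


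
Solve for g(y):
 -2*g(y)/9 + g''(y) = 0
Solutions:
 g(y) = C1*exp(-sqrt(2)*y/3) + C2*exp(sqrt(2)*y/3)


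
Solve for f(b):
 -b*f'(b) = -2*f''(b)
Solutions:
 f(b) = C1 + C2*erfi(b/2)


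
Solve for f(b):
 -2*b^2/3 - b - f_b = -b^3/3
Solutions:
 f(b) = C1 + b^4/12 - 2*b^3/9 - b^2/2


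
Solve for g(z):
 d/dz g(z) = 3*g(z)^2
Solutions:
 g(z) = -1/(C1 + 3*z)


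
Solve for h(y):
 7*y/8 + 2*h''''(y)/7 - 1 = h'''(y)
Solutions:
 h(y) = C1 + C2*y + C3*y^2 + C4*exp(7*y/2) + 7*y^4/192 - y^3/8


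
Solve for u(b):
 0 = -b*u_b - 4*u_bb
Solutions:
 u(b) = C1 + C2*erf(sqrt(2)*b/4)


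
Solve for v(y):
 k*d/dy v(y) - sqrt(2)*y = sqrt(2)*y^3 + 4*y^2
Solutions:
 v(y) = C1 + sqrt(2)*y^4/(4*k) + 4*y^3/(3*k) + sqrt(2)*y^2/(2*k)


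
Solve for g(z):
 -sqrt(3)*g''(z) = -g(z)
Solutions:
 g(z) = C1*exp(-3^(3/4)*z/3) + C2*exp(3^(3/4)*z/3)


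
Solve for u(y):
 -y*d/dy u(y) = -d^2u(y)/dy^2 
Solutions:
 u(y) = C1 + C2*erfi(sqrt(2)*y/2)


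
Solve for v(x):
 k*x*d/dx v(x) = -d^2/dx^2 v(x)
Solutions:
 v(x) = Piecewise((-sqrt(2)*sqrt(pi)*C1*erf(sqrt(2)*sqrt(k)*x/2)/(2*sqrt(k)) - C2, (k > 0) | (k < 0)), (-C1*x - C2, True))


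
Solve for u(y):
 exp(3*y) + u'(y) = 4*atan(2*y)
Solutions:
 u(y) = C1 + 4*y*atan(2*y) - exp(3*y)/3 - log(4*y^2 + 1)


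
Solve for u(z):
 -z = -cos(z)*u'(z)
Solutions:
 u(z) = C1 + Integral(z/cos(z), z)


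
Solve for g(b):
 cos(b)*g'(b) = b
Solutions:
 g(b) = C1 + Integral(b/cos(b), b)


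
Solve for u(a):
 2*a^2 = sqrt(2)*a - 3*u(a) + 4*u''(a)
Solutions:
 u(a) = C1*exp(-sqrt(3)*a/2) + C2*exp(sqrt(3)*a/2) - 2*a^2/3 + sqrt(2)*a/3 - 16/9


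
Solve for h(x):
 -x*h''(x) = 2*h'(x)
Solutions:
 h(x) = C1 + C2/x


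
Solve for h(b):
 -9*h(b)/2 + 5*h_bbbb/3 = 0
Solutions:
 h(b) = C1*exp(-30^(3/4)*b/10) + C2*exp(30^(3/4)*b/10) + C3*sin(30^(3/4)*b/10) + C4*cos(30^(3/4)*b/10)


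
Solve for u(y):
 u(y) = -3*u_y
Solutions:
 u(y) = C1*exp(-y/3)


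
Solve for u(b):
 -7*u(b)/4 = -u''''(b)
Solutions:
 u(b) = C1*exp(-sqrt(2)*7^(1/4)*b/2) + C2*exp(sqrt(2)*7^(1/4)*b/2) + C3*sin(sqrt(2)*7^(1/4)*b/2) + C4*cos(sqrt(2)*7^(1/4)*b/2)


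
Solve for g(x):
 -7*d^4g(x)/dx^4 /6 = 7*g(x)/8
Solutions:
 g(x) = (C1*sin(3^(1/4)*x/2) + C2*cos(3^(1/4)*x/2))*exp(-3^(1/4)*x/2) + (C3*sin(3^(1/4)*x/2) + C4*cos(3^(1/4)*x/2))*exp(3^(1/4)*x/2)


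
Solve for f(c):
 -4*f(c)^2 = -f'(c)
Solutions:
 f(c) = -1/(C1 + 4*c)


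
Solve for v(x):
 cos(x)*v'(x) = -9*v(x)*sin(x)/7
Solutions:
 v(x) = C1*cos(x)^(9/7)


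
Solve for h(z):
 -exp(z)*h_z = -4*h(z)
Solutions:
 h(z) = C1*exp(-4*exp(-z))


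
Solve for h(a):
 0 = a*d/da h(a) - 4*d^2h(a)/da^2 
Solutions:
 h(a) = C1 + C2*erfi(sqrt(2)*a/4)


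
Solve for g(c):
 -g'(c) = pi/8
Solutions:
 g(c) = C1 - pi*c/8


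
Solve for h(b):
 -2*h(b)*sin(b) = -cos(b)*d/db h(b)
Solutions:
 h(b) = C1/cos(b)^2


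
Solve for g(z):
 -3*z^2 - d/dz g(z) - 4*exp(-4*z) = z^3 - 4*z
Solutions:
 g(z) = C1 - z^4/4 - z^3 + 2*z^2 + exp(-4*z)


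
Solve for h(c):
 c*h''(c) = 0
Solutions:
 h(c) = C1 + C2*c


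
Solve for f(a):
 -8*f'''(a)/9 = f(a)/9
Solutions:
 f(a) = C3*exp(-a/2) + (C1*sin(sqrt(3)*a/4) + C2*cos(sqrt(3)*a/4))*exp(a/4)


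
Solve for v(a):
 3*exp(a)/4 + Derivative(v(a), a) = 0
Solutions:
 v(a) = C1 - 3*exp(a)/4


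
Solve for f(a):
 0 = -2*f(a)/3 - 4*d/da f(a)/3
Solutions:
 f(a) = C1*exp(-a/2)


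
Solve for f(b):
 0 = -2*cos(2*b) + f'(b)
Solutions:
 f(b) = C1 + sin(2*b)


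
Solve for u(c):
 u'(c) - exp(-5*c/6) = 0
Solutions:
 u(c) = C1 - 6*exp(-5*c/6)/5


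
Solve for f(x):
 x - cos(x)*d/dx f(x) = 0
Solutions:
 f(x) = C1 + Integral(x/cos(x), x)


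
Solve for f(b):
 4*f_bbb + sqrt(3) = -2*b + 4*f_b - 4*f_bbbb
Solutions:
 f(b) = C1 + C2*exp(-b*(2*2^(1/3)/(3*sqrt(69) + 25)^(1/3) + 4 + 2^(2/3)*(3*sqrt(69) + 25)^(1/3))/12)*sin(2^(1/3)*sqrt(3)*b*(-2^(1/3)*(3*sqrt(69) + 25)^(1/3) + 2/(3*sqrt(69) + 25)^(1/3))/12) + C3*exp(-b*(2*2^(1/3)/(3*sqrt(69) + 25)^(1/3) + 4 + 2^(2/3)*(3*sqrt(69) + 25)^(1/3))/12)*cos(2^(1/3)*sqrt(3)*b*(-2^(1/3)*(3*sqrt(69) + 25)^(1/3) + 2/(3*sqrt(69) + 25)^(1/3))/12) + C4*exp(b*(-2 + 2*2^(1/3)/(3*sqrt(69) + 25)^(1/3) + 2^(2/3)*(3*sqrt(69) + 25)^(1/3))/6) + b^2/4 + sqrt(3)*b/4


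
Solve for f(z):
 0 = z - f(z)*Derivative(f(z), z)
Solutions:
 f(z) = -sqrt(C1 + z^2)
 f(z) = sqrt(C1 + z^2)


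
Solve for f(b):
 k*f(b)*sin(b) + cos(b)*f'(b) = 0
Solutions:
 f(b) = C1*exp(k*log(cos(b)))


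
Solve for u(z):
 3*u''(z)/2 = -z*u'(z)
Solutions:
 u(z) = C1 + C2*erf(sqrt(3)*z/3)


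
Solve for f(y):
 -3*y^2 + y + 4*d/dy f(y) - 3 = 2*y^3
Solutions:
 f(y) = C1 + y^4/8 + y^3/4 - y^2/8 + 3*y/4


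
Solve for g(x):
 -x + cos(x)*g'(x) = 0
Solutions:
 g(x) = C1 + Integral(x/cos(x), x)


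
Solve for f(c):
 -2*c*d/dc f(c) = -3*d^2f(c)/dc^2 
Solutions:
 f(c) = C1 + C2*erfi(sqrt(3)*c/3)


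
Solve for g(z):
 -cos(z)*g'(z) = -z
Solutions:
 g(z) = C1 + Integral(z/cos(z), z)


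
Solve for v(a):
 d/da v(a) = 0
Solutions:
 v(a) = C1


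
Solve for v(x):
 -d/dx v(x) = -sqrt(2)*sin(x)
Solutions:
 v(x) = C1 - sqrt(2)*cos(x)


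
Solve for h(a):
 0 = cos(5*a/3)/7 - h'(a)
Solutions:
 h(a) = C1 + 3*sin(5*a/3)/35


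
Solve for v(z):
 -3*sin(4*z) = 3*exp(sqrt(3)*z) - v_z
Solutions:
 v(z) = C1 + sqrt(3)*exp(sqrt(3)*z) - 3*cos(4*z)/4


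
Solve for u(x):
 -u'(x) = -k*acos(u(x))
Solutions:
 Integral(1/acos(_y), (_y, u(x))) = C1 + k*x


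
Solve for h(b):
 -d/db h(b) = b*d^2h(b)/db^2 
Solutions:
 h(b) = C1 + C2*log(b)


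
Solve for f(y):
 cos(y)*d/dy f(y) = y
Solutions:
 f(y) = C1 + Integral(y/cos(y), y)


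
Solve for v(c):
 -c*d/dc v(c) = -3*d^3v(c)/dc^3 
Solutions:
 v(c) = C1 + Integral(C2*airyai(3^(2/3)*c/3) + C3*airybi(3^(2/3)*c/3), c)


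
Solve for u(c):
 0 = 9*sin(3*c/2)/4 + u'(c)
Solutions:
 u(c) = C1 + 3*cos(3*c/2)/2


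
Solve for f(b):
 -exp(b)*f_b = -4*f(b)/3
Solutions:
 f(b) = C1*exp(-4*exp(-b)/3)


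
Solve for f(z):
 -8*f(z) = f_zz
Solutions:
 f(z) = C1*sin(2*sqrt(2)*z) + C2*cos(2*sqrt(2)*z)


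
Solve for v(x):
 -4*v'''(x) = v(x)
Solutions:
 v(x) = C3*exp(-2^(1/3)*x/2) + (C1*sin(2^(1/3)*sqrt(3)*x/4) + C2*cos(2^(1/3)*sqrt(3)*x/4))*exp(2^(1/3)*x/4)


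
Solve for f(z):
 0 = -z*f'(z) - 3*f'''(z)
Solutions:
 f(z) = C1 + Integral(C2*airyai(-3^(2/3)*z/3) + C3*airybi(-3^(2/3)*z/3), z)


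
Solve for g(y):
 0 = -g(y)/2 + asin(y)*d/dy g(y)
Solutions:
 g(y) = C1*exp(Integral(1/asin(y), y)/2)


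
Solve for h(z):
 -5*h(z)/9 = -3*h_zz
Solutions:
 h(z) = C1*exp(-sqrt(15)*z/9) + C2*exp(sqrt(15)*z/9)


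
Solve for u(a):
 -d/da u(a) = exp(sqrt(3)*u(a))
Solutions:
 u(a) = sqrt(3)*(2*log(1/(C1 + a)) - log(3))/6


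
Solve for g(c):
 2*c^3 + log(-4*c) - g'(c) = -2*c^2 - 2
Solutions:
 g(c) = C1 + c^4/2 + 2*c^3/3 + c*log(-c) + c*(1 + 2*log(2))


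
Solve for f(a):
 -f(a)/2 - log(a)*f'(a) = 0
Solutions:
 f(a) = C1*exp(-li(a)/2)


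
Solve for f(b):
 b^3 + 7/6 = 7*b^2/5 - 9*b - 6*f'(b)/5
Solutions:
 f(b) = C1 - 5*b^4/24 + 7*b^3/18 - 15*b^2/4 - 35*b/36


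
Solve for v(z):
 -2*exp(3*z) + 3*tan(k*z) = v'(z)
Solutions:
 v(z) = C1 + 3*Piecewise((-log(cos(k*z))/k, Ne(k, 0)), (0, True)) - 2*exp(3*z)/3


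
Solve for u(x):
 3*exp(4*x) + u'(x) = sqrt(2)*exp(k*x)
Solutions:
 u(x) = C1 - 3*exp(4*x)/4 + sqrt(2)*exp(k*x)/k


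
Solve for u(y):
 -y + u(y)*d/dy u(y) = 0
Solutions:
 u(y) = -sqrt(C1 + y^2)
 u(y) = sqrt(C1 + y^2)


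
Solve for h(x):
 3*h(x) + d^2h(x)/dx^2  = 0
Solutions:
 h(x) = C1*sin(sqrt(3)*x) + C2*cos(sqrt(3)*x)


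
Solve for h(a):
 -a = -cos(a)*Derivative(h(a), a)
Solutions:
 h(a) = C1 + Integral(a/cos(a), a)


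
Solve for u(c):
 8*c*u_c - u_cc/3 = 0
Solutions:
 u(c) = C1 + C2*erfi(2*sqrt(3)*c)


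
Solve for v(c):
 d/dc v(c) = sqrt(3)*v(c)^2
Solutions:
 v(c) = -1/(C1 + sqrt(3)*c)


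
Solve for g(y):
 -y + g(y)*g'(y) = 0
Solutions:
 g(y) = -sqrt(C1 + y^2)
 g(y) = sqrt(C1 + y^2)


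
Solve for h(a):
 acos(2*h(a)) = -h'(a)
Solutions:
 Integral(1/acos(2*_y), (_y, h(a))) = C1 - a


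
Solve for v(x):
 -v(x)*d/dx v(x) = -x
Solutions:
 v(x) = -sqrt(C1 + x^2)
 v(x) = sqrt(C1 + x^2)


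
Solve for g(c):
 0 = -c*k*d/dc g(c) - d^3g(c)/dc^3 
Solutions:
 g(c) = C1 + Integral(C2*airyai(c*(-k)^(1/3)) + C3*airybi(c*(-k)^(1/3)), c)


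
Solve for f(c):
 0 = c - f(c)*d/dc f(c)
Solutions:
 f(c) = -sqrt(C1 + c^2)
 f(c) = sqrt(C1 + c^2)


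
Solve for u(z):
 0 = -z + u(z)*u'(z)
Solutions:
 u(z) = -sqrt(C1 + z^2)
 u(z) = sqrt(C1 + z^2)


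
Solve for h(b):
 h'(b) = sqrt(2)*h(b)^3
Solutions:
 h(b) = -sqrt(2)*sqrt(-1/(C1 + sqrt(2)*b))/2
 h(b) = sqrt(2)*sqrt(-1/(C1 + sqrt(2)*b))/2


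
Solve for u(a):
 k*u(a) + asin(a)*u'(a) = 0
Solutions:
 u(a) = C1*exp(-k*Integral(1/asin(a), a))


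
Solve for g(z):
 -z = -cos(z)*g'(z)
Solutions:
 g(z) = C1 + Integral(z/cos(z), z)


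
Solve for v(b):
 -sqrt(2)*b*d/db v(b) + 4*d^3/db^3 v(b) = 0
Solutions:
 v(b) = C1 + Integral(C2*airyai(sqrt(2)*b/2) + C3*airybi(sqrt(2)*b/2), b)


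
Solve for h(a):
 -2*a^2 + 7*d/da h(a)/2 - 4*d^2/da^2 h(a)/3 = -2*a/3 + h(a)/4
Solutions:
 h(a) = C1*exp(a*(21 - sqrt(393))/16) + C2*exp(a*(sqrt(393) + 21)/16) - 8*a^2 - 664*a/3 - 9040/3


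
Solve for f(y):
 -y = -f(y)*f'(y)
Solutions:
 f(y) = -sqrt(C1 + y^2)
 f(y) = sqrt(C1 + y^2)


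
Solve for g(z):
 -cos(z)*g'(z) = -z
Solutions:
 g(z) = C1 + Integral(z/cos(z), z)


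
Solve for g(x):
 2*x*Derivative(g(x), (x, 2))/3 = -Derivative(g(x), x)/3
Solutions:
 g(x) = C1 + C2*sqrt(x)


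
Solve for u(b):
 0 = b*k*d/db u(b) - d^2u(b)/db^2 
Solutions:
 u(b) = Piecewise((-sqrt(2)*sqrt(pi)*C1*erf(sqrt(2)*b*sqrt(-k)/2)/(2*sqrt(-k)) - C2, (k > 0) | (k < 0)), (-C1*b - C2, True))


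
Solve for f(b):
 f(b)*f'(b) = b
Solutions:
 f(b) = -sqrt(C1 + b^2)
 f(b) = sqrt(C1 + b^2)


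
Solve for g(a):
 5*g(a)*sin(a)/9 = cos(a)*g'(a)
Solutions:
 g(a) = C1/cos(a)^(5/9)


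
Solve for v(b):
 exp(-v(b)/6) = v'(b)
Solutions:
 v(b) = 6*log(C1 + b/6)


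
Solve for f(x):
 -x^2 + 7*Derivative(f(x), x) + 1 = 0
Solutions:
 f(x) = C1 + x^3/21 - x/7


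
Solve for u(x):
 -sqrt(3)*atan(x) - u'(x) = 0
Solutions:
 u(x) = C1 - sqrt(3)*(x*atan(x) - log(x^2 + 1)/2)


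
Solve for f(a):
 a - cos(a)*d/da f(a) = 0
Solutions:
 f(a) = C1 + Integral(a/cos(a), a)


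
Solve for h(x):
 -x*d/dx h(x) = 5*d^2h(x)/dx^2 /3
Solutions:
 h(x) = C1 + C2*erf(sqrt(30)*x/10)


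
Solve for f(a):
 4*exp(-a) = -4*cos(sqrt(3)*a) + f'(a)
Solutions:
 f(a) = C1 + 4*sqrt(3)*sin(sqrt(3)*a)/3 - 4*exp(-a)


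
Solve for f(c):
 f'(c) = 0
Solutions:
 f(c) = C1


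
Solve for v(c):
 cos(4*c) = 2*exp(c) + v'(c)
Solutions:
 v(c) = C1 - 2*exp(c) + sin(4*c)/4


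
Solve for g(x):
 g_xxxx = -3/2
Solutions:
 g(x) = C1 + C2*x + C3*x^2 + C4*x^3 - x^4/16


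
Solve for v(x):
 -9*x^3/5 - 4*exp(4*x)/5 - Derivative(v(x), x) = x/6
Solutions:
 v(x) = C1 - 9*x^4/20 - x^2/12 - exp(4*x)/5


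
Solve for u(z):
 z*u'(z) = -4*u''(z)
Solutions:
 u(z) = C1 + C2*erf(sqrt(2)*z/4)


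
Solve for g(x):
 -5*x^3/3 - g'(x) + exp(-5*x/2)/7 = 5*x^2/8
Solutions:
 g(x) = C1 - 5*x^4/12 - 5*x^3/24 - 2*exp(-5*x/2)/35


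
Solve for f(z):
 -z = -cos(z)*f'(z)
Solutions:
 f(z) = C1 + Integral(z/cos(z), z)


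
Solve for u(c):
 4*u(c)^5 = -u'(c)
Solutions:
 u(c) = -I*(1/(C1 + 16*c))^(1/4)
 u(c) = I*(1/(C1 + 16*c))^(1/4)
 u(c) = -(1/(C1 + 16*c))^(1/4)
 u(c) = (1/(C1 + 16*c))^(1/4)


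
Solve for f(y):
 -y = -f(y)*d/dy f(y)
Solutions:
 f(y) = -sqrt(C1 + y^2)
 f(y) = sqrt(C1 + y^2)


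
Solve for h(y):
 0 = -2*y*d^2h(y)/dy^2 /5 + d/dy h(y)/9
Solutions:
 h(y) = C1 + C2*y^(23/18)


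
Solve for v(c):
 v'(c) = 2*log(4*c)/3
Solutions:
 v(c) = C1 + 2*c*log(c)/3 - 2*c/3 + 4*c*log(2)/3


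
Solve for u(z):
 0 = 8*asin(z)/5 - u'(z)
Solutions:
 u(z) = C1 + 8*z*asin(z)/5 + 8*sqrt(1 - z^2)/5


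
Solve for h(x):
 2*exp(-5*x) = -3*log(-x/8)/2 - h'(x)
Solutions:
 h(x) = C1 - 3*x*log(-x)/2 + 3*x*(1 + 3*log(2))/2 + 2*exp(-5*x)/5


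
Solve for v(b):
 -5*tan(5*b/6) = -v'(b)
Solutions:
 v(b) = C1 - 6*log(cos(5*b/6))


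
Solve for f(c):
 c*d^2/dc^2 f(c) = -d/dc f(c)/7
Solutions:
 f(c) = C1 + C2*c^(6/7)


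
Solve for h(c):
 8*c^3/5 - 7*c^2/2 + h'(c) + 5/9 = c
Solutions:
 h(c) = C1 - 2*c^4/5 + 7*c^3/6 + c^2/2 - 5*c/9


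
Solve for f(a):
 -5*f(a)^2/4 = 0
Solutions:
 f(a) = 0


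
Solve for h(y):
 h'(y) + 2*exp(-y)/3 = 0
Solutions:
 h(y) = C1 + 2*exp(-y)/3


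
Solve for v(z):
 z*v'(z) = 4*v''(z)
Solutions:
 v(z) = C1 + C2*erfi(sqrt(2)*z/4)


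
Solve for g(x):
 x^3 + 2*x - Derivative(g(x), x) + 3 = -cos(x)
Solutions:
 g(x) = C1 + x^4/4 + x^2 + 3*x + sin(x)


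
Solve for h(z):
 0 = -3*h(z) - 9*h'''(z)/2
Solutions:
 h(z) = C3*exp(-2^(1/3)*3^(2/3)*z/3) + (C1*sin(2^(1/3)*3^(1/6)*z/2) + C2*cos(2^(1/3)*3^(1/6)*z/2))*exp(2^(1/3)*3^(2/3)*z/6)


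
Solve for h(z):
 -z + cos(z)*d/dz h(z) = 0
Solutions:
 h(z) = C1 + Integral(z/cos(z), z)


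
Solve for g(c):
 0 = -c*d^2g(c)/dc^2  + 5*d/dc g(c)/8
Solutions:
 g(c) = C1 + C2*c^(13/8)


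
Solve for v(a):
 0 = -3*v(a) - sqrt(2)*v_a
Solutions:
 v(a) = C1*exp(-3*sqrt(2)*a/2)


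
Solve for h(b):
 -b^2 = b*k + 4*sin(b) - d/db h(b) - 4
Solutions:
 h(b) = C1 + b^3/3 + b^2*k/2 - 4*b - 4*cos(b)


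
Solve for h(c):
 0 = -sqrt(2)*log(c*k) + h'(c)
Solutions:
 h(c) = C1 + sqrt(2)*c*log(c*k) - sqrt(2)*c


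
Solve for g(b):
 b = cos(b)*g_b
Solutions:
 g(b) = C1 + Integral(b/cos(b), b)


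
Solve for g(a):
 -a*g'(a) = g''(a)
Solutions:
 g(a) = C1 + C2*erf(sqrt(2)*a/2)


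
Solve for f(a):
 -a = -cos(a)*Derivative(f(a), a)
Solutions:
 f(a) = C1 + Integral(a/cos(a), a)


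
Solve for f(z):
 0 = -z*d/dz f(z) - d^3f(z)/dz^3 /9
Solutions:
 f(z) = C1 + Integral(C2*airyai(-3^(2/3)*z) + C3*airybi(-3^(2/3)*z), z)


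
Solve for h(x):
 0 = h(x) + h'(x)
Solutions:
 h(x) = C1*exp(-x)


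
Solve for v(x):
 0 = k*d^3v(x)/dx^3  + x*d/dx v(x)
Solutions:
 v(x) = C1 + Integral(C2*airyai(x*(-1/k)^(1/3)) + C3*airybi(x*(-1/k)^(1/3)), x)


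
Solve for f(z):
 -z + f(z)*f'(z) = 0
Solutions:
 f(z) = -sqrt(C1 + z^2)
 f(z) = sqrt(C1 + z^2)


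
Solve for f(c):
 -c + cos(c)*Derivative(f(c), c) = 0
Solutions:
 f(c) = C1 + Integral(c/cos(c), c)


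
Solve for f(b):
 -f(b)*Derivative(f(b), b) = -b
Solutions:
 f(b) = -sqrt(C1 + b^2)
 f(b) = sqrt(C1 + b^2)


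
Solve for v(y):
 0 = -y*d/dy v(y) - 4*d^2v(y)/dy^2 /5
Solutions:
 v(y) = C1 + C2*erf(sqrt(10)*y/4)


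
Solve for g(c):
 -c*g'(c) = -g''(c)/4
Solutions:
 g(c) = C1 + C2*erfi(sqrt(2)*c)


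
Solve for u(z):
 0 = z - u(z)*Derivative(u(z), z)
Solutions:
 u(z) = -sqrt(C1 + z^2)
 u(z) = sqrt(C1 + z^2)


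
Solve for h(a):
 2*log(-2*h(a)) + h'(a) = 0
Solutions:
 Integral(1/(log(-_y) + log(2)), (_y, h(a)))/2 = C1 - a


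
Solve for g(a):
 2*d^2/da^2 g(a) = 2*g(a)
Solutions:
 g(a) = C1*exp(-a) + C2*exp(a)


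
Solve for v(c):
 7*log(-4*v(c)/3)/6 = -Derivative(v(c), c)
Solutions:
 6*Integral(1/(log(-_y) - log(3) + 2*log(2)), (_y, v(c)))/7 = C1 - c


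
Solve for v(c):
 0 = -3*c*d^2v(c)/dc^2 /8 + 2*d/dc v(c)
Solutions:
 v(c) = C1 + C2*c^(19/3)


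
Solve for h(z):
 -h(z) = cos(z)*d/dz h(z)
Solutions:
 h(z) = C1*sqrt(sin(z) - 1)/sqrt(sin(z) + 1)


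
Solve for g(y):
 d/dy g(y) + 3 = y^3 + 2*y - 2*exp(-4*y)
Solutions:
 g(y) = C1 + y^4/4 + y^2 - 3*y + exp(-4*y)/2


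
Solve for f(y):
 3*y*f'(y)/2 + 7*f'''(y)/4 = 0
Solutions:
 f(y) = C1 + Integral(C2*airyai(-6^(1/3)*7^(2/3)*y/7) + C3*airybi(-6^(1/3)*7^(2/3)*y/7), y)


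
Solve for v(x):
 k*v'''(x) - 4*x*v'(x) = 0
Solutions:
 v(x) = C1 + Integral(C2*airyai(2^(2/3)*x*(1/k)^(1/3)) + C3*airybi(2^(2/3)*x*(1/k)^(1/3)), x)


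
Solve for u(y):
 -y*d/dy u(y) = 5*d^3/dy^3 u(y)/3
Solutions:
 u(y) = C1 + Integral(C2*airyai(-3^(1/3)*5^(2/3)*y/5) + C3*airybi(-3^(1/3)*5^(2/3)*y/5), y)


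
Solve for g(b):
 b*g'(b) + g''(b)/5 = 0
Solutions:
 g(b) = C1 + C2*erf(sqrt(10)*b/2)


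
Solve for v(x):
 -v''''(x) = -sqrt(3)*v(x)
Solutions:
 v(x) = C1*exp(-3^(1/8)*x) + C2*exp(3^(1/8)*x) + C3*sin(3^(1/8)*x) + C4*cos(3^(1/8)*x)


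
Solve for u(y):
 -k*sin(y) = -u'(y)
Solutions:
 u(y) = C1 - k*cos(y)


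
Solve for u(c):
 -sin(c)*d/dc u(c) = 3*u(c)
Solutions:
 u(c) = C1*(cos(c) + 1)^(3/2)/(cos(c) - 1)^(3/2)


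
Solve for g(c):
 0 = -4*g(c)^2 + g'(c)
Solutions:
 g(c) = -1/(C1 + 4*c)


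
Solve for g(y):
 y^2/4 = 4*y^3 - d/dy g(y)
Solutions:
 g(y) = C1 + y^4 - y^3/12


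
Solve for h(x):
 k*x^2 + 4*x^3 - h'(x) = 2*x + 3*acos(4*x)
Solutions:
 h(x) = C1 + k*x^3/3 + x^4 - x^2 - 3*x*acos(4*x) + 3*sqrt(1 - 16*x^2)/4


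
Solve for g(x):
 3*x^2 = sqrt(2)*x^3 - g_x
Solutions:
 g(x) = C1 + sqrt(2)*x^4/4 - x^3


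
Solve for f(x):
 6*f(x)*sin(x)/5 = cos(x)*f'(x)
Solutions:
 f(x) = C1/cos(x)^(6/5)


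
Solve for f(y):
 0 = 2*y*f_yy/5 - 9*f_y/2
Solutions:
 f(y) = C1 + C2*y^(49/4)


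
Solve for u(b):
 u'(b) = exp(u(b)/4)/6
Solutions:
 u(b) = 4*log(-1/(C1 + b)) + 4*log(24)


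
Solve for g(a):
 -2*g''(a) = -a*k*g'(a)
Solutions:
 g(a) = Piecewise((-sqrt(pi)*C1*erf(a*sqrt(-k)/2)/sqrt(-k) - C2, (k > 0) | (k < 0)), (-C1*a - C2, True))


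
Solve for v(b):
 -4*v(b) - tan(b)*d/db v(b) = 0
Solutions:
 v(b) = C1/sin(b)^4


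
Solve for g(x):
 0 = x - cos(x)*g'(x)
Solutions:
 g(x) = C1 + Integral(x/cos(x), x)


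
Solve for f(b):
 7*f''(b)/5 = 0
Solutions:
 f(b) = C1 + C2*b


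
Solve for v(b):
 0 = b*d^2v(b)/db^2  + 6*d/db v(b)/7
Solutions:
 v(b) = C1 + C2*b^(1/7)


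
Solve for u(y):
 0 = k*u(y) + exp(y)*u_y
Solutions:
 u(y) = C1*exp(k*exp(-y))


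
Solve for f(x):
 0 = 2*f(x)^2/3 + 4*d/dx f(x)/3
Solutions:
 f(x) = 2/(C1 + x)


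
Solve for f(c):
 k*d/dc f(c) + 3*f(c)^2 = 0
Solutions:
 f(c) = k/(C1*k + 3*c)


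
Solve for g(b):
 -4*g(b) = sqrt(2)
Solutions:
 g(b) = -sqrt(2)/4


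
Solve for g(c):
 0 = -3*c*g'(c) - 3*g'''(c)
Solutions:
 g(c) = C1 + Integral(C2*airyai(-c) + C3*airybi(-c), c)


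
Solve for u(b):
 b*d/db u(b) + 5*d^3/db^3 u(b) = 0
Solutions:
 u(b) = C1 + Integral(C2*airyai(-5^(2/3)*b/5) + C3*airybi(-5^(2/3)*b/5), b)


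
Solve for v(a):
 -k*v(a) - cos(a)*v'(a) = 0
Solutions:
 v(a) = C1*exp(k*(log(sin(a) - 1) - log(sin(a) + 1))/2)


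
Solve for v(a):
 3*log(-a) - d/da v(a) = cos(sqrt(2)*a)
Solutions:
 v(a) = C1 + 3*a*log(-a) - 3*a - sqrt(2)*sin(sqrt(2)*a)/2


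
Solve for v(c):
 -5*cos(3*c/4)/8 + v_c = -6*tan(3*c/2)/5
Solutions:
 v(c) = C1 + 4*log(cos(3*c/2))/5 + 5*sin(3*c/4)/6


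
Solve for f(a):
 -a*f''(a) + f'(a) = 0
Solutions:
 f(a) = C1 + C2*a^2


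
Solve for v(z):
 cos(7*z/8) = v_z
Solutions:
 v(z) = C1 + 8*sin(7*z/8)/7


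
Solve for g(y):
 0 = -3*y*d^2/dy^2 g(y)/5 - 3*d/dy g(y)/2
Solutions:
 g(y) = C1 + C2/y^(3/2)


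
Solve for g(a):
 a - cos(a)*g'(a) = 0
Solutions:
 g(a) = C1 + Integral(a/cos(a), a)


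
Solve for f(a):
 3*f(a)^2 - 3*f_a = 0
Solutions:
 f(a) = -1/(C1 + a)


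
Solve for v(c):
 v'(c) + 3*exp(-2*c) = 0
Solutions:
 v(c) = C1 + 3*exp(-2*c)/2


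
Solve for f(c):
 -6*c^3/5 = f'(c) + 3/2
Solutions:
 f(c) = C1 - 3*c^4/10 - 3*c/2


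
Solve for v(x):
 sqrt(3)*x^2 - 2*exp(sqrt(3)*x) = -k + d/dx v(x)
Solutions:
 v(x) = C1 + k*x + sqrt(3)*x^3/3 - 2*sqrt(3)*exp(sqrt(3)*x)/3


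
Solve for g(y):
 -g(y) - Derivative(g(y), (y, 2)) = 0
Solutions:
 g(y) = C1*sin(y) + C2*cos(y)


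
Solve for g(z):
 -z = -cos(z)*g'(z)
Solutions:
 g(z) = C1 + Integral(z/cos(z), z)


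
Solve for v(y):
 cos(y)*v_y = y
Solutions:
 v(y) = C1 + Integral(y/cos(y), y)


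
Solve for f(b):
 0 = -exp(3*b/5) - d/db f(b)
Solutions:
 f(b) = C1 - 5*exp(3*b/5)/3


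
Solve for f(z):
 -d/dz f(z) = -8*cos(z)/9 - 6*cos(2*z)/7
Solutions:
 f(z) = C1 + 8*sin(z)/9 + 3*sin(2*z)/7


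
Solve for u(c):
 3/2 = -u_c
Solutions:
 u(c) = C1 - 3*c/2


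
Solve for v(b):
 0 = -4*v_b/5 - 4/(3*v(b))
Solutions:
 v(b) = -sqrt(C1 - 30*b)/3
 v(b) = sqrt(C1 - 30*b)/3


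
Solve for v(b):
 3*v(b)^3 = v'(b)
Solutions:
 v(b) = -sqrt(2)*sqrt(-1/(C1 + 3*b))/2
 v(b) = sqrt(2)*sqrt(-1/(C1 + 3*b))/2


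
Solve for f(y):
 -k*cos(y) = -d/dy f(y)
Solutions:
 f(y) = C1 + k*sin(y)


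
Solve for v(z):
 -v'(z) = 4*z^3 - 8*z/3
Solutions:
 v(z) = C1 - z^4 + 4*z^2/3


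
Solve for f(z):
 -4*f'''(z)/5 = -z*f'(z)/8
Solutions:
 f(z) = C1 + Integral(C2*airyai(10^(1/3)*z/4) + C3*airybi(10^(1/3)*z/4), z)


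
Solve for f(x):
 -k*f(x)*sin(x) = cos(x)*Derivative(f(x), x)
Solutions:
 f(x) = C1*exp(k*log(cos(x)))


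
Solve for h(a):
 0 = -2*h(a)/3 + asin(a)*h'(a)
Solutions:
 h(a) = C1*exp(2*Integral(1/asin(a), a)/3)


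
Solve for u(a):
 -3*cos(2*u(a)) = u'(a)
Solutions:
 u(a) = -asin((C1 + exp(12*a))/(C1 - exp(12*a)))/2 + pi/2
 u(a) = asin((C1 + exp(12*a))/(C1 - exp(12*a)))/2


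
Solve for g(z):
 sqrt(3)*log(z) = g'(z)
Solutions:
 g(z) = C1 + sqrt(3)*z*log(z) - sqrt(3)*z


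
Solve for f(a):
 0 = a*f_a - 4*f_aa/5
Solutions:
 f(a) = C1 + C2*erfi(sqrt(10)*a/4)


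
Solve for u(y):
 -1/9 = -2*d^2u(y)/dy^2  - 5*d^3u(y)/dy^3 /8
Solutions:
 u(y) = C1 + C2*y + C3*exp(-16*y/5) + y^2/36


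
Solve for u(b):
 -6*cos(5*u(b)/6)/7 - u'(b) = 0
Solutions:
 6*b/7 - 3*log(sin(5*u(b)/6) - 1)/5 + 3*log(sin(5*u(b)/6) + 1)/5 = C1


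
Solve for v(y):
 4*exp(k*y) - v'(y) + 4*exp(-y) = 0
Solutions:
 v(y) = C1 - 4*exp(-y) + 4*exp(k*y)/k


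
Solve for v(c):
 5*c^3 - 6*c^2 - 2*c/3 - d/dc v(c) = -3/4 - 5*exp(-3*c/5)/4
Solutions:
 v(c) = C1 + 5*c^4/4 - 2*c^3 - c^2/3 + 3*c/4 - 25*exp(-3*c/5)/12


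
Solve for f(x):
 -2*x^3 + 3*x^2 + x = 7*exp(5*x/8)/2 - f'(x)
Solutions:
 f(x) = C1 + x^4/2 - x^3 - x^2/2 + 28*exp(5*x/8)/5


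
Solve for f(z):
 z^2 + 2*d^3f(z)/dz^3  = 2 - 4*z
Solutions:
 f(z) = C1 + C2*z + C3*z^2 - z^5/120 - z^4/12 + z^3/6


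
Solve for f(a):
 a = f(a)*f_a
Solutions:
 f(a) = -sqrt(C1 + a^2)
 f(a) = sqrt(C1 + a^2)


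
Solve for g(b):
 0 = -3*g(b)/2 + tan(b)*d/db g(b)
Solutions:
 g(b) = C1*sin(b)^(3/2)


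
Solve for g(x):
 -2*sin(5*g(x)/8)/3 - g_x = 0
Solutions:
 2*x/3 + 4*log(cos(5*g(x)/8) - 1)/5 - 4*log(cos(5*g(x)/8) + 1)/5 = C1


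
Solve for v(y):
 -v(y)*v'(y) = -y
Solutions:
 v(y) = -sqrt(C1 + y^2)
 v(y) = sqrt(C1 + y^2)


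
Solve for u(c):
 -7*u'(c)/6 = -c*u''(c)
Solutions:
 u(c) = C1 + C2*c^(13/6)


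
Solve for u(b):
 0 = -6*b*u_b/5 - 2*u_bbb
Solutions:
 u(b) = C1 + Integral(C2*airyai(-3^(1/3)*5^(2/3)*b/5) + C3*airybi(-3^(1/3)*5^(2/3)*b/5), b)


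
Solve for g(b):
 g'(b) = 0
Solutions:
 g(b) = C1


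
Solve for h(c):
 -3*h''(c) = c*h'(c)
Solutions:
 h(c) = C1 + C2*erf(sqrt(6)*c/6)


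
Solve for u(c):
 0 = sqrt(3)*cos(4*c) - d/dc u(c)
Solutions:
 u(c) = C1 + sqrt(3)*sin(4*c)/4


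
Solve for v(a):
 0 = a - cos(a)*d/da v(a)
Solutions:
 v(a) = C1 + Integral(a/cos(a), a)


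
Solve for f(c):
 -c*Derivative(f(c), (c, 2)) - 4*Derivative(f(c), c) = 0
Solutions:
 f(c) = C1 + C2/c^3


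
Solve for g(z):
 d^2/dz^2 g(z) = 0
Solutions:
 g(z) = C1 + C2*z


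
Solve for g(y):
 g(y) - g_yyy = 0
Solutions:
 g(y) = C3*exp(y) + (C1*sin(sqrt(3)*y/2) + C2*cos(sqrt(3)*y/2))*exp(-y/2)


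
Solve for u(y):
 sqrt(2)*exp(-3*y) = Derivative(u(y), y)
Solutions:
 u(y) = C1 - sqrt(2)*exp(-3*y)/3


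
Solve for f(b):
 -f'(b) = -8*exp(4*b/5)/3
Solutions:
 f(b) = C1 + 10*exp(4*b/5)/3


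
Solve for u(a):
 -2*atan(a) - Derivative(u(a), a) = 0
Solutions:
 u(a) = C1 - 2*a*atan(a) + log(a^2 + 1)


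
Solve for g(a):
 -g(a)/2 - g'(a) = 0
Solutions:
 g(a) = C1*exp(-a/2)


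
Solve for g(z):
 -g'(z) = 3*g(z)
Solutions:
 g(z) = C1*exp(-3*z)


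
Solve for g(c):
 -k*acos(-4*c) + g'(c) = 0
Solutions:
 g(c) = C1 + k*(c*acos(-4*c) + sqrt(1 - 16*c^2)/4)


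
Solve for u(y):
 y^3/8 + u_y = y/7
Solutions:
 u(y) = C1 - y^4/32 + y^2/14


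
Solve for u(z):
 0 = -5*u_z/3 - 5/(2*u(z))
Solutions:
 u(z) = -sqrt(C1 - 3*z)
 u(z) = sqrt(C1 - 3*z)
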